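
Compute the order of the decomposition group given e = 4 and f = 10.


|D_P| = e * f
= 4 * 10
= 40

40


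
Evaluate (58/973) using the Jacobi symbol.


Compute (58/973) via quadratic reciprocity:
  pull out 2: (2/973) = -1  (since 973 mod 8 = 5)
  reciprocity: (29/973) -> +(973/29)
  reduce: (16/29)
  pull out 2: (2/29) = -1  (since 29 mod 8 = 5)
  pull out 2: (2/29) = -1  (since 29 mod 8 = 5)
  pull out 2: (2/29) = -1  (since 29 mod 8 = 5)
  pull out 2: (2/29) = -1  (since 29 mod 8 = 5)
  (1/29) = 1
Product of signs = -1

-1


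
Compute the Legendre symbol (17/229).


p = 229 is prime, so compute (17/229) with the reciprocity algorithm (Jacobi-symbol steps: pull out 2s via (2/n), flip via reciprocity, reduce):
  reciprocity: (17/229) -> +(229/17)
  reduce: (8/17)
  pull out 2: (2/17) = +1  (since 17 mod 8 = 1)
  pull out 2: (2/17) = +1  (since 17 mod 8 = 1)
  pull out 2: (2/17) = +1  (since 17 mod 8 = 1)
  (1/17) = 1
Product of signs = 1
(17/229) = 1

1


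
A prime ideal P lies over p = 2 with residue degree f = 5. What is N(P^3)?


N(P^a) = p^(a*f)
= 2^(3*5)
= 2^15
= 32768

32768


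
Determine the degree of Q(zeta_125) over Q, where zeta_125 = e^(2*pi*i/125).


The degree equals Euler's totient phi(125).
125 = 5^3
phi(125) = 100

100


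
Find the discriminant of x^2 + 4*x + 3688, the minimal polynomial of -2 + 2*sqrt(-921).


The element -2 + 2*sqrt(-921) has minimal polynomial:
x^2 + 4*x + 3688
Discriminant = (4)^2 - 4*(3688)
= 16 - 14752
= -14736

-14736


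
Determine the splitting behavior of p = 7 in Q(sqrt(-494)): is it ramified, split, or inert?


K = Q(sqrt(-494)). Since d mod 4 = 2, disc(K) = -1976.
Check p | disc: -1976 mod 7 = 5.
p does not divide disc. Compute Legendre symbol (d/p):
3^((7-1)/2) mod 7 = -1
(d/p) = -1, so p is inert: (p) stays prime with e=1, f=2, g=1.
Therefore p is inert.

inert


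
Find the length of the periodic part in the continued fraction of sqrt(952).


Run the CF algorithm for sqrt(952).
a_0 = floor(sqrt(952)) = 30; set m_0=0, q_0=1.
Recurrence: m' = q*a - m,  q' = (d - m'^2)/q,  a' = floor((a_0 + m')/q').
  step 1: m=30, q=52, a=1
  step 2: m=22, q=9, a=5
  step 3: m=23, q=47, a=1
  step 4: m=24, q=8, a=6
  step 5: m=24, q=47, a=1
  step 6: m=23, q=9, a=5
  step 7: m=22, q=52, a=1
  step 8: m=30, q=1, a=60
a_8 = 2*a_0 = 60, so the period closes here.
sqrt(952) = [30; 1, 5, 1, 6, 1, 5, 1, 60]
Period length = 8

8


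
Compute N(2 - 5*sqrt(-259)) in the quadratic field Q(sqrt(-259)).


N(a + b*sqrt(d)) = a^2 - d*b^2
= (2)^2 - (-259)*(-5)^2
= 4 + 6475
= 6479

6479


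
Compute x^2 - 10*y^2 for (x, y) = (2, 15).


x^2 - d*y^2
= 2^2 - 10*15^2
= 4 - 2250
= -2246

-2246


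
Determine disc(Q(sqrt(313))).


For K = Q(sqrt(d)) with d squarefree: disc(K) = d if d = 1 mod 4, and disc(K) = 4d if d = 2 or 3 mod 4.
Here d = 313, and d mod 4 = 1.
d = 1 mod 4 (O_K = Z[(1+sqrt(d))/2]), so disc(K) = d = 313

313


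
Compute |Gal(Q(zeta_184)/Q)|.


|Gal(Q(zeta_184)/Q)| = phi(184)
= 88

88


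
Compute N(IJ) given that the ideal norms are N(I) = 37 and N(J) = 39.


N(IJ) = N(I) * N(J)
= 37 * 39
= 1443

1443


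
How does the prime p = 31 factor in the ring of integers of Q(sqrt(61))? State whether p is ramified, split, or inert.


K = Q(sqrt(61)). Since d mod 4 = 1, disc(K) = 61.
Check p | disc: 61 mod 31 = 30.
p does not divide disc. Compute Legendre symbol (d/p):
30^((31-1)/2) mod 31 = -1
(d/p) = -1, so p is inert: (p) stays prime with e=1, f=2, g=1.
Therefore p is inert.

inert


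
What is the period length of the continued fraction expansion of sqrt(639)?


Run the CF algorithm for sqrt(639).
a_0 = floor(sqrt(639)) = 25; set m_0=0, q_0=1.
Recurrence: m' = q*a - m,  q' = (d - m'^2)/q,  a' = floor((a_0 + m')/q').
  step 1: m=25, q=14, a=3
  step 2: m=17, q=25, a=1
  step 3: m=8, q=23, a=1
  step 4: m=15, q=18, a=2
  step 5: m=21, q=11, a=4
  step 6: m=23, q=10, a=4
  step 7: m=17, q=35, a=1
  step 8: m=18, q=9, a=4
  step 9: m=18, q=35, a=1
  step 10: m=17, q=10, a=4
  step 11: m=23, q=11, a=4
  step 12: m=21, q=18, a=2
  step 13: m=15, q=23, a=1
  step 14: m=8, q=25, a=1
  step 15: m=17, q=14, a=3
  step 16: m=25, q=1, a=50
a_16 = 2*a_0 = 50, so the period closes here.
sqrt(639) = [25; 3, 1, 1, 2, 4, 4, 1, 4, 1, 4, 4, 2, 1, 1, 3, 50]
Period length = 16

16


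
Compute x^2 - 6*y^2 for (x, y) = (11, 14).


x^2 - d*y^2
= 11^2 - 6*14^2
= 121 - 1176
= -1055

-1055


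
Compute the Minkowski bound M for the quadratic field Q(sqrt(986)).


d = 986, d mod 4 = 2, so disc(K) = 4d = 3944; |disc(K)| = 3944
Real quadratic field, so n = 2, s = r2 = 0, r1 = 2
M = (n!/n^n) * (4/pi)^s * sqrt(|disc(K)|) = (2!/2^2) * (4/pi)^0 * sqrt(3944)
= 0.5 * 1.000000 * 62.801274
= 31.4006

31.4006


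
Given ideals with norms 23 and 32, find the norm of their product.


N(IJ) = N(I) * N(J)
= 23 * 32
= 736

736


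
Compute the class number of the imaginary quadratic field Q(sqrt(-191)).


K = Q(sqrt(-191)). d mod 4 = 1, so D = disc(K) = d = -191
h(K) equals the number of primitive reduced positive-definite forms (a, b, c) = a*x^2 + b*x*y + c*y^2 with b^2 - 4ac = D,
where reduced means |b| <= a <= c, with b >= 0 whenever |b| = a or a = c, and primitive means gcd(a, b, c) = 1.
Reduced forces 3a^2 <= |D| = 191, so 1 <= a <= 7; b must have the parity of D, and c = (b^2 - D)/(4a) must be an integer >= a.
Enumerate a = 1..7, b in [-a, a]:
  a=1: (1, 1, 48)  [1]
  a=2: (2, -1, 24), (2, 1, 24)  [2]
  a=3: (3, -1, 16), (3, 1, 16)  [2]
  a=4: (4, -1, 12), (4, 1, 12)  [2]
  a=5: (5, -3, 10), (5, 3, 10)  [2]
  a=6: (6, -5, 9), (6, -1, 8), (6, 1, 8), (6, 5, 9)  [4]
  a=7: none
Total reduced forms: 1 + 2 + 2 + 2 + 2 + 4 = 13
h = 13

13


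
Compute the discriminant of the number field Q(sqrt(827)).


For K = Q(sqrt(d)) with d squarefree: disc(K) = d if d = 1 mod 4, and disc(K) = 4d if d = 2 or 3 mod 4.
Here d = 827, and d mod 4 = 3.
d = 3 mod 4, not 1 (O_K = Z[sqrt(d)]), so disc(K) = 4d = 4 * (827) = 3308

3308


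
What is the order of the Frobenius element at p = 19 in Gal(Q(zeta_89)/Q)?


The Frobenius at p in Gal(Q(zeta_n)/Q) = (Z/nZ)* is the class of p, so its order is ord_89(19), the smallest k >= 1 with 19^k = 1 mod 89.
n = 89 = 89, phi(89) = 88; the order divides phi(n).
Divisors of 88: 1, 2, 4, 8, 11, 22, 44, 88
Repeated squaring mod 89: 19^1 = 19, 19^2 = 5, 19^4 = 25, 19^8 = 2, 19^16 = 4, 19^32 = 16, 19^64 = 78
Test divisors in increasing order:
  k=1: 19^1 = 19 mod 89
  k=2: 19^2 = 5 mod 89
  k=4: 19^4 = 25 mod 89
  k=8: 19^8 = 2 mod 89
  k=11: 19^11 = 2 * 5 * 19 = 12 mod 89
  k=22: 19^22 = 4 * 25 * 5 = 55 mod 89
  k=44: 19^44 = 16 * 2 * 25 = 88 mod 89
  k=88: 19^88 = 78 * 4 * 2 = 1 mod 89  <- first divisor giving 1
Order = 88

88


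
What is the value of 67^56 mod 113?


p = 113 is prime and the exponent is (p-1)/2 = 56, so by Euler's criterion 67^56 = (67/113) = +1 or -1 mod 113.
Compute by square-and-multiply:
  56 = 32 + 16 + 8 (binary 111000)
  Repeated squaring mod 113: 67^1 = 67, 67^2 = 82, 67^4 = 57, 67^8 = 85, 67^16 = 106, 67^32 = 49
  67^56 = 67^32 * 67^16 * 67^8 = 49 * 106 * 85 mod 113
    49 * 106 = 5194 = 109 mod 113
    109 * 85 = 9265 = 112 mod 113
  67^56 = 112 mod 113
Result 112 = p - 1 = -1 mod 113: 67 is a quadratic non-residue mod 113. As a residue in [0, p-1] the value is 112.
67^56 mod 113 = 112

112


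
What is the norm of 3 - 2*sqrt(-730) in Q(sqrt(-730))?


N(a + b*sqrt(d)) = a^2 - d*b^2
= (3)^2 - (-730)*(-2)^2
= 9 + 2920
= 2929

2929


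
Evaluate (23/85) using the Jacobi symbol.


Compute (23/85) via quadratic reciprocity:
  reciprocity: (23/85) -> +(85/23)
  reduce: (16/23)
  pull out 2: (2/23) = +1  (since 23 mod 8 = 7)
  pull out 2: (2/23) = +1  (since 23 mod 8 = 7)
  pull out 2: (2/23) = +1  (since 23 mod 8 = 7)
  pull out 2: (2/23) = +1  (since 23 mod 8 = 7)
  (1/23) = 1
Product of signs = 1

1


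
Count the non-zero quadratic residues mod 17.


For prime p, the number of non-zero quadratic residues is (p-1)/2.
= (17-1)/2
= 8

8


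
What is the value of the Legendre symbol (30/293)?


p = 293 is prime, so compute (30/293) with the reciprocity algorithm (Jacobi-symbol steps: pull out 2s via (2/n), flip via reciprocity, reduce):
  pull out 2: (2/293) = -1  (since 293 mod 8 = 5)
  reciprocity: (15/293) -> +(293/15)
  reduce: (8/15)
  pull out 2: (2/15) = +1  (since 15 mod 8 = 7)
  pull out 2: (2/15) = +1  (since 15 mod 8 = 7)
  pull out 2: (2/15) = +1  (since 15 mod 8 = 7)
  (1/15) = 1
Product of signs = -1
(30/293) = -1

-1


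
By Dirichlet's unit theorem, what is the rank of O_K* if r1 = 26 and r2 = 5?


By Dirichlet's unit theorem:
rank = r1 + r2 - 1
= 26 + 5 - 1
= 30

30


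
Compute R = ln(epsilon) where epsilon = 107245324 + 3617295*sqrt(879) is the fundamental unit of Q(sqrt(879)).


epsilon = 107245324 + 3617295*sqrt(879)
= 2.1449e+08
R = ln(2.1449e+08)
= 19.1838

19.1838


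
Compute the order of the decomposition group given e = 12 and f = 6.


|D_P| = e * f
= 12 * 6
= 72

72


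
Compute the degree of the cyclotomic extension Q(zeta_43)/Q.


The degree equals Euler's totient phi(43).
43 = 43
phi(43) = 42

42


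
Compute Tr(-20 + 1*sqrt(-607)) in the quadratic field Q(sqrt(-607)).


Tr(a + b*sqrt(d)) = (a + b*sqrt(d)) + (a - b*sqrt(d)) = 2a
= 2 * (-20)
= -40

-40


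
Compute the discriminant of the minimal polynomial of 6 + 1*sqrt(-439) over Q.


The element 6 + 1*sqrt(-439) has minimal polynomial:
x^2 - 12*x + 475
Discriminant = (-12)^2 - 4*(475)
= 144 - 1900
= -1756

-1756


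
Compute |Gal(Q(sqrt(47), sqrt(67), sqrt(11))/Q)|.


The 3 square roots of distinct primes are multiplicatively independent over Q,
so [K:Q] = 2^3 and Gal(K/Q) is isomorphic to (Z/2Z)^3.
|Gal| = 2^3 = 8

8


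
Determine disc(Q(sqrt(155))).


For K = Q(sqrt(d)) with d squarefree: disc(K) = d if d = 1 mod 4, and disc(K) = 4d if d = 2 or 3 mod 4.
Here d = 155, and d mod 4 = 3.
d = 3 mod 4, not 1 (O_K = Z[sqrt(d)]), so disc(K) = 4d = 4 * (155) = 620

620


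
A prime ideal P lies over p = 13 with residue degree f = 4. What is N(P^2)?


N(P^a) = p^(a*f)
= 13^(2*4)
= 13^8
= 815730721

815730721


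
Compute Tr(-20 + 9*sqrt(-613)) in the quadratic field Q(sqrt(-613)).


Tr(a + b*sqrt(d)) = (a + b*sqrt(d)) + (a - b*sqrt(d)) = 2a
= 2 * (-20)
= -40

-40


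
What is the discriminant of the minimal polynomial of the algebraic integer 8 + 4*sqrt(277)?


The element 8 + 4*sqrt(277) has minimal polynomial:
x^2 - 16*x - 4368
Discriminant = (-16)^2 - 4*(-4368)
= 256 + 17472
= 17728

17728


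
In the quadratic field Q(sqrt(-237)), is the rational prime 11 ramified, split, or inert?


K = Q(sqrt(-237)). Since d mod 4 = 3, disc(K) = -948.
Check p | disc: -948 mod 11 = 9.
p does not divide disc. Compute Legendre symbol (d/p):
5^((11-1)/2) mod 11 = 1
(d/p) = 1, so p splits: (p) = P*P' with e=1, f=1, g=2.
Therefore p is split.

split


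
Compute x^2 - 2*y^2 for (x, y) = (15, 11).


x^2 - d*y^2
= 15^2 - 2*11^2
= 225 - 242
= -17

-17


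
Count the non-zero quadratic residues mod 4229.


For prime p, the number of non-zero quadratic residues is (p-1)/2.
= (4229-1)/2
= 2114

2114


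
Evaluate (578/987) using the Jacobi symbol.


Compute (578/987) via quadratic reciprocity:
  pull out 2: (2/987) = -1  (since 987 mod 8 = 3)
  reciprocity: (289/987) -> +(987/289)
  reduce: (120/289)
  pull out 2: (2/289) = +1  (since 289 mod 8 = 1)
  pull out 2: (2/289) = +1  (since 289 mod 8 = 1)
  pull out 2: (2/289) = +1  (since 289 mod 8 = 1)
  reciprocity: (15/289) -> +(289/15)
  reduce: (4/15)
  pull out 2: (2/15) = +1  (since 15 mod 8 = 7)
  pull out 2: (2/15) = +1  (since 15 mod 8 = 7)
  (1/15) = 1
Product of signs = -1

-1


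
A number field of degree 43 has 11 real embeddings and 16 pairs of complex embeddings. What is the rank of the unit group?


By Dirichlet's unit theorem:
rank = r1 + r2 - 1
= 11 + 16 - 1
= 26

26


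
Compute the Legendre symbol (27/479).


p = 479 is prime, so compute (27/479) with the reciprocity algorithm (Jacobi-symbol steps: pull out 2s via (2/n), flip via reciprocity, reduce):
  reciprocity: (27/479) -> -(479/27)
  reduce: (20/27)
  pull out 2: (2/27) = -1  (since 27 mod 8 = 3)
  pull out 2: (2/27) = -1  (since 27 mod 8 = 3)
  reciprocity: (5/27) -> +(27/5)
  reduce: (2/5)
  pull out 2: (2/5) = -1  (since 5 mod 8 = 5)
  (1/5) = 1
Product of signs = 1
(27/479) = 1

1


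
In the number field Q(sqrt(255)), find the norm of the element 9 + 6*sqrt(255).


N(a + b*sqrt(d)) = a^2 - d*b^2
= (9)^2 - (255)*(6)^2
= 81 - 9180
= -9099

-9099


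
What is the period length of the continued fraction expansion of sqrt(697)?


Run the CF algorithm for sqrt(697).
a_0 = floor(sqrt(697)) = 26; set m_0=0, q_0=1.
Recurrence: m' = q*a - m,  q' = (d - m'^2)/q,  a' = floor((a_0 + m')/q').
  step 1: m=26, q=21, a=2
  step 2: m=16, q=21, a=2
  step 3: m=26, q=1, a=52
a_3 = 2*a_0 = 52, so the period closes here.
sqrt(697) = [26; 2, 2, 52]
Period length = 3

3


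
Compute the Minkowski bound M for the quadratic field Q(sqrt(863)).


d = 863, d mod 4 = 3, so disc(K) = 4d = 3452; |disc(K)| = 3452
Real quadratic field, so n = 2, s = r2 = 0, r1 = 2
M = (n!/n^n) * (4/pi)^s * sqrt(|disc(K)|) = (2!/2^2) * (4/pi)^0 * sqrt(3452)
= 0.5 * 1.000000 * 58.753723
= 29.3769

29.3769


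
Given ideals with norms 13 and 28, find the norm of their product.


N(IJ) = N(I) * N(J)
= 13 * 28
= 364

364


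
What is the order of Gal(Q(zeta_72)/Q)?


|Gal(Q(zeta_72)/Q)| = phi(72)
= 24

24


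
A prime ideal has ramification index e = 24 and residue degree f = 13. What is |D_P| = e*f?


|D_P| = e * f
= 24 * 13
= 312

312


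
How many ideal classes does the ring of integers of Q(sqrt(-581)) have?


K = Q(sqrt(-581)). d mod 4 = 3, so D = disc(K) = 4d = -2324
h(K) equals the number of primitive reduced positive-definite forms (a, b, c) = a*x^2 + b*x*y + c*y^2 with b^2 - 4ac = D,
where reduced means |b| <= a <= c, with b >= 0 whenever |b| = a or a = c, and primitive means gcd(a, b, c) = 1.
Reduced forces 3a^2 <= |D| = 2324, so 1 <= a <= 27; b must have the parity of D, and c = (b^2 - D)/(4a) must be an integer >= a.
Enumerate a = 1..27, b in [-a, a]:
  a=1: (1, 0, 581)  [1]
  a=2: (2, 2, 291)  [1]
  a=3: (3, -2, 194), (3, 2, 194)  [2]
  a=4: none
  a=5: (5, -4, 117), (5, 4, 117)  [2]
  a=6: (6, -2, 97), (6, 2, 97)  [2]
  a=7: (7, 0, 83)  [1]
  a=8: none
  a=9: (9, -4, 65), (9, 4, 65)  [2]
  a=10: (10, -6, 59), (10, 6, 59)  [2]
  a=11..12: none
  a=13: (13, -4, 45), (13, 4, 45)  [2]
  a=14: (14, 14, 45)  [1]
  a=15: (15, -14, 42), (15, -4, 39), (15, 4, 39), (15, 14, 42)  [4]
  a=16..17: none
  a=18: (18, -14, 35), (18, 14, 35)  [2]
  a=19..20: none
  a=21: (21, -14, 30), (21, 14, 30)  [2]
  a=22..24: none
  a=25: (25, -24, 29), (25, 24, 29)  [2]
  a=26: (26, -22, 27), (26, 22, 27)  [2]
  a=27: none
Total reduced forms: 1 + 1 + 2 + 2 + 2 + 1 + 2 + 2 + 2 + 1 + 4 + 2 + 2 + 2 + 2 = 28
h = 28

28


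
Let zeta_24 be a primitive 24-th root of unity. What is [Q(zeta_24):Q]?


The degree equals Euler's totient phi(24).
24 = 2^3 * 3
phi(24) = 8

8


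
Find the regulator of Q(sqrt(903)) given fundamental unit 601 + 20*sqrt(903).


epsilon = 601 + 20*sqrt(903)
= 1201.9992
R = ln(1201.9992)
= 7.0917

7.0917


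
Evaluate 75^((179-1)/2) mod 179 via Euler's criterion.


p = 179 is prime and the exponent is (p-1)/2 = 89, so by Euler's criterion 75^89 = (75/179) = +1 or -1 mod 179.
Compute by square-and-multiply:
  89 = 64 + 16 + 8 + 1 (binary 1011001)
  Repeated squaring mod 179: 75^1 = 75, 75^2 = 76, 75^4 = 48, 75^8 = 156, 75^16 = 171, 75^32 = 64, 75^64 = 158
  75^89 = 75^64 * 75^16 * 75^8 * 75^1 = 158 * 171 * 156 * 75 mod 179
    158 * 171 = 27018 = 168 mod 179
    168 * 156 = 26208 = 74 mod 179
    74 * 75 = 5550 = 1 mod 179
  75^89 = 1 mod 179
Result 1: 75 is a quadratic residue mod 179.
75^89 mod 179 = 1

1


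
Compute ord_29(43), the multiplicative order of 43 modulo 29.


We want ord_29(43), the smallest k >= 1 with 43^k = 1 mod 29.
n = 29 = 29, phi(29) = 28; the order divides phi(n).
Divisors of 28: 1, 2, 4, 7, 14, 28
Repeated squaring mod 29: 43^1 = 14, 43^2 = 22, 43^4 = 20, 43^8 = 23, 43^16 = 7
Test divisors in increasing order:
  k=1: 43^1 = 14 mod 29
  k=2: 43^2 = 22 mod 29
  k=4: 43^4 = 20 mod 29
  k=7: 43^7 = 20 * 22 * 14 = 12 mod 29
  k=14: 43^14 = 23 * 20 * 22 = 28 mod 29
  k=28: 43^28 = 7 * 23 * 20 = 1 mod 29  <- first divisor giving 1
Order = 28

28


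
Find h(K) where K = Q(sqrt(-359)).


K = Q(sqrt(-359)). d mod 4 = 1, so D = disc(K) = d = -359
h(K) equals the number of primitive reduced positive-definite forms (a, b, c) = a*x^2 + b*x*y + c*y^2 with b^2 - 4ac = D,
where reduced means |b| <= a <= c, with b >= 0 whenever |b| = a or a = c, and primitive means gcd(a, b, c) = 1.
Reduced forces 3a^2 <= |D| = 359, so 1 <= a <= 10; b must have the parity of D, and c = (b^2 - D)/(4a) must be an integer >= a.
Enumerate a = 1..10, b in [-a, a]:
  a=1: (1, 1, 90)  [1]
  a=2: (2, -1, 45), (2, 1, 45)  [2]
  a=3: (3, -1, 30), (3, 1, 30)  [2]
  a=4: (4, -3, 23), (4, 3, 23)  [2]
  a=5: (5, -1, 18), (5, 1, 18)  [2]
  a=6: (6, -5, 16), (6, -1, 15), (6, 1, 15), (6, 5, 16)  [4]
  a=7: none
  a=8: (8, -5, 12), (8, 5, 12)  [2]
  a=9: (9, -1, 10), (9, 1, 10)  [2]
  a=10: (10, -9, 11), (10, 9, 11)  [2]
Total reduced forms: 1 + 2 + 2 + 2 + 2 + 4 + 2 + 2 + 2 = 19
h = 19

19


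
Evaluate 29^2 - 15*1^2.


x^2 - d*y^2
= 29^2 - 15*1^2
= 841 - 15
= 826

826


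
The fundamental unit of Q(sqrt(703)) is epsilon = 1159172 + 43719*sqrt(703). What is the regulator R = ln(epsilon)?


epsilon = 1159172 + 43719*sqrt(703)
= 2.3183e+06
R = ln(2.3183e+06)
= 14.6564

14.6564


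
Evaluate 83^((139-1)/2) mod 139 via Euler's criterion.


p = 139 is prime and the exponent is (p-1)/2 = 69, so by Euler's criterion 83^69 = (83/139) = +1 or -1 mod 139.
Compute by square-and-multiply:
  69 = 64 + 4 + 1 (binary 1000101)
  Repeated squaring mod 139: 83^1 = 83, 83^2 = 78, 83^4 = 107, 83^8 = 51, 83^16 = 99, 83^32 = 71, 83^64 = 37
  83^69 = 83^64 * 83^4 * 83^1 = 37 * 107 * 83 mod 139
    37 * 107 = 3959 = 67 mod 139
    67 * 83 = 5561 = 1 mod 139
  83^69 = 1 mod 139
Result 1: 83 is a quadratic residue mod 139.
83^69 mod 139 = 1

1


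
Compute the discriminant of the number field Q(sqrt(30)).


For K = Q(sqrt(d)) with d squarefree: disc(K) = d if d = 1 mod 4, and disc(K) = 4d if d = 2 or 3 mod 4.
Here d = 30, and d mod 4 = 2.
d = 2 mod 4, not 1 (O_K = Z[sqrt(d)]), so disc(K) = 4d = 4 * (30) = 120

120


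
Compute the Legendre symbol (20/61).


p = 61 is prime, so compute (20/61) with the reciprocity algorithm (Jacobi-symbol steps: pull out 2s via (2/n), flip via reciprocity, reduce):
  pull out 2: (2/61) = -1  (since 61 mod 8 = 5)
  pull out 2: (2/61) = -1  (since 61 mod 8 = 5)
  reciprocity: (5/61) -> +(61/5)
  reduce: (1/5)
  (1/5) = 1
Product of signs = 1
(20/61) = 1

1


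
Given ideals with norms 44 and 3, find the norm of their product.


N(IJ) = N(I) * N(J)
= 44 * 3
= 132

132


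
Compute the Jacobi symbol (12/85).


Compute (12/85) via quadratic reciprocity:
  pull out 2: (2/85) = -1  (since 85 mod 8 = 5)
  pull out 2: (2/85) = -1  (since 85 mod 8 = 5)
  reciprocity: (3/85) -> +(85/3)
  reduce: (1/3)
  (1/3) = 1
Product of signs = 1

1


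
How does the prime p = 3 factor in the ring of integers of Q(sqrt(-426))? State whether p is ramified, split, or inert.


K = Q(sqrt(-426)). Since d mod 4 = 2, disc(K) = -1704.
Check p | disc: -1704 mod 3 = 0.
p divides disc, so p ramifies: (p) = P^2 with e=2, f=1, g=1.
Therefore p is ramified.

ramified


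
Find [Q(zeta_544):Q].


The degree equals Euler's totient phi(544).
544 = 2^5 * 17
phi(544) = 256

256


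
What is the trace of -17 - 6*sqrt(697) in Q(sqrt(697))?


Tr(a + b*sqrt(d)) = (a + b*sqrt(d)) + (a - b*sqrt(d)) = 2a
= 2 * (-17)
= -34

-34


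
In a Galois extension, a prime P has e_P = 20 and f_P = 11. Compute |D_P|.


|D_P| = e * f
= 20 * 11
= 220

220


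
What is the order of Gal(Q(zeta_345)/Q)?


|Gal(Q(zeta_345)/Q)| = phi(345)
= 176

176


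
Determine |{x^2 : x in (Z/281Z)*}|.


For prime p, the number of non-zero quadratic residues is (p-1)/2.
= (281-1)/2
= 140

140


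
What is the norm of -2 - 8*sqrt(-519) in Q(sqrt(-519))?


N(a + b*sqrt(d)) = a^2 - d*b^2
= (-2)^2 - (-519)*(-8)^2
= 4 + 33216
= 33220

33220


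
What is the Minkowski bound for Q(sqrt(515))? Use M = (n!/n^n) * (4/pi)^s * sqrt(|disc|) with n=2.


d = 515, d mod 4 = 3, so disc(K) = 4d = 2060; |disc(K)| = 2060
Real quadratic field, so n = 2, s = r2 = 0, r1 = 2
M = (n!/n^n) * (4/pi)^s * sqrt(|disc(K)|) = (2!/2^2) * (4/pi)^0 * sqrt(2060)
= 0.5 * 1.000000 * 45.387223
= 22.6936

22.6936


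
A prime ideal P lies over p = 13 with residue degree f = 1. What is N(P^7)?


N(P^a) = p^(a*f)
= 13^(7*1)
= 13^7
= 62748517

62748517


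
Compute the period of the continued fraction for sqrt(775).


Run the CF algorithm for sqrt(775).
a_0 = floor(sqrt(775)) = 27; set m_0=0, q_0=1.
Recurrence: m' = q*a - m,  q' = (d - m'^2)/q,  a' = floor((a_0 + m')/q').
  step 1: m=27, q=46, a=1
  step 2: m=19, q=9, a=5
  step 3: m=26, q=11, a=4
  step 4: m=18, q=41, a=1
  step 5: m=23, q=6, a=8
  step 6: m=25, q=25, a=2
  step 7: m=25, q=6, a=8
  step 8: m=23, q=41, a=1
  step 9: m=18, q=11, a=4
  step 10: m=26, q=9, a=5
  step 11: m=19, q=46, a=1
  step 12: m=27, q=1, a=54
a_12 = 2*a_0 = 54, so the period closes here.
sqrt(775) = [27; 1, 5, 4, 1, 8, 2, 8, 1, 4, 5, 1, 54]
Period length = 12

12


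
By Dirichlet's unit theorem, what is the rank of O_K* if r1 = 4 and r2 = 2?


By Dirichlet's unit theorem:
rank = r1 + r2 - 1
= 4 + 2 - 1
= 5

5


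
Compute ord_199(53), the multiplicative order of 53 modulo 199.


We want ord_199(53), the smallest k >= 1 with 53^k = 1 mod 199.
n = 199 = 199, phi(199) = 198; the order divides phi(n).
Divisors of 198: 1, 2, 3, 6, 9, 11, 18, 22, 33, 66, 99, 198
Repeated squaring mod 199: 53^1 = 53, 53^2 = 23, 53^4 = 131, 53^8 = 47, 53^16 = 20, 53^32 = 2, 53^64 = 4, 53^128 = 16
Test divisors in increasing order:
  k=1: 53^1 = 53 mod 199
  k=2: 53^2 = 23 mod 199
  k=3: 53^3 = 23 * 53 = 25 mod 199
  k=6: 53^6 = 131 * 23 = 28 mod 199
  k=9: 53^9 = 47 * 53 = 103 mod 199
  k=11: 53^11 = 47 * 23 * 53 = 180 mod 199
  k=18: 53^18 = 20 * 23 = 62 mod 199
  k=22: 53^22 = 20 * 131 * 23 = 162 mod 199
  k=33: 53^33 = 2 * 53 = 106 mod 199
  k=66: 53^66 = 4 * 23 = 92 mod 199
  k=99: 53^99 = 4 * 2 * 23 * 53 = 1 mod 199  <- first divisor giving 1
Order = 99

99


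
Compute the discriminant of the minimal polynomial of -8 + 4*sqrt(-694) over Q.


The element -8 + 4*sqrt(-694) has minimal polynomial:
x^2 + 16*x + 11168
Discriminant = (16)^2 - 4*(11168)
= 256 - 44672
= -44416

-44416


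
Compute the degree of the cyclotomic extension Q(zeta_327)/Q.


The degree equals Euler's totient phi(327).
327 = 3 * 109
phi(327) = 216

216


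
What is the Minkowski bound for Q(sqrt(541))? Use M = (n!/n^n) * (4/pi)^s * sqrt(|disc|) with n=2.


d = 541, d mod 4 = 1, so disc(K) = d = 541; |disc(K)| = 541
Real quadratic field, so n = 2, s = r2 = 0, r1 = 2
M = (n!/n^n) * (4/pi)^s * sqrt(|disc(K)|) = (2!/2^2) * (4/pi)^0 * sqrt(541)
= 0.5 * 1.000000 * 23.259407
= 11.6297

11.6297


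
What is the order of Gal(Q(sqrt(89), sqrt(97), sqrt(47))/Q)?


The 3 square roots of distinct primes are multiplicatively independent over Q,
so [K:Q] = 2^3 and Gal(K/Q) is isomorphic to (Z/2Z)^3.
|Gal| = 2^3 = 8

8


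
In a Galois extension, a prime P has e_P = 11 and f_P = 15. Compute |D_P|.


|D_P| = e * f
= 11 * 15
= 165

165


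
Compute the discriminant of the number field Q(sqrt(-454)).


For K = Q(sqrt(d)) with d squarefree: disc(K) = d if d = 1 mod 4, and disc(K) = 4d if d = 2 or 3 mod 4.
Here d = -454, and d mod 4 = 2.
d = 2 mod 4, not 1 (O_K = Z[sqrt(d)]), so disc(K) = 4d = 4 * (-454) = -1816

-1816


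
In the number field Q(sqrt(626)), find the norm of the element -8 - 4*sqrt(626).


N(a + b*sqrt(d)) = a^2 - d*b^2
= (-8)^2 - (626)*(-4)^2
= 64 - 10016
= -9952

-9952


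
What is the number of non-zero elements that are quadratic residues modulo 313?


For prime p, the number of non-zero quadratic residues is (p-1)/2.
= (313-1)/2
= 156

156


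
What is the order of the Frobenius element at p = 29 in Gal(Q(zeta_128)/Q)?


The Frobenius at p in Gal(Q(zeta_n)/Q) = (Z/nZ)* is the class of p, so its order is ord_128(29), the smallest k >= 1 with 29^k = 1 mod 128.
n = 128 = 2^7, phi(128) = 64; the order divides phi(n).
Divisors of 64: 1, 2, 4, 8, 16, 32, 64
Repeated squaring mod 128: 29^1 = 29, 29^2 = 73, 29^4 = 81, 29^8 = 33, 29^16 = 65, 29^32 = 1, 29^64 = 1
Test divisors in increasing order:
  k=1: 29^1 = 29 mod 128
  k=2: 29^2 = 73 mod 128
  k=4: 29^4 = 81 mod 128
  k=8: 29^8 = 33 mod 128
  k=16: 29^16 = 65 mod 128
  k=32: 29^32 = 1 mod 128  <- first divisor giving 1
Order = 32

32


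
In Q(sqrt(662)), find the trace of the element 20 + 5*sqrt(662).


Tr(a + b*sqrt(d)) = (a + b*sqrt(d)) + (a - b*sqrt(d)) = 2a
= 2 * (20)
= 40

40


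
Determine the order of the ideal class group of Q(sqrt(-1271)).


K = Q(sqrt(-1271)). d mod 4 = 1, so D = disc(K) = d = -1271
h(K) equals the number of primitive reduced positive-definite forms (a, b, c) = a*x^2 + b*x*y + c*y^2 with b^2 - 4ac = D,
where reduced means |b| <= a <= c, with b >= 0 whenever |b| = a or a = c, and primitive means gcd(a, b, c) = 1.
Reduced forces 3a^2 <= |D| = 1271, so 1 <= a <= 20; b must have the parity of D, and c = (b^2 - D)/(4a) must be an integer >= a.
Enumerate a = 1..20, b in [-a, a]:
  a=1: (1, 1, 318)  [1]
  a=2: (2, -1, 159), (2, 1, 159)  [2]
  a=3: (3, -1, 106), (3, 1, 106)  [2]
  a=4: (4, -3, 80), (4, 3, 80)  [2]
  a=5: (5, -3, 64), (5, 3, 64)  [2]
  a=6: (6, -5, 54), (6, -1, 53), (6, 1, 53), (6, 5, 54)  [4]
  a=7: none
  a=8: (8, -3, 40), (8, 3, 40)  [2]
  a=9: (9, -5, 36), (9, 5, 36)  [2]
  a=10: (10, -7, 33), (10, -3, 32), (10, 3, 32), (10, 7, 33)  [4]
  a=11: (11, -7, 30), (11, 7, 30)  [2]
  a=12: (12, -11, 29), (12, -5, 27), (12, 5, 27), (12, 11, 29)  [4]
  a=13: (13, -9, 26), (13, 9, 26)  [2]
  a=14: none
  a=15: (15, -13, 24), (15, -7, 22), (15, 7, 22), (15, 13, 24)  [4]
  a=16: (16, -3, 20), (16, 3, 20)  [2]
  a=17: (17, -15, 22), (17, 15, 22)  [2]
  a=18: (18, -13, 20), (18, 5, 18), (18, 13, 20)  [3]
  a=19..20: none
Total reduced forms: 1 + 2 + 2 + 2 + 2 + 4 + 2 + 2 + 4 + 2 + 4 + 2 + 4 + 2 + 2 + 3 = 40
h = 40

40


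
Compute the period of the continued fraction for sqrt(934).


Run the CF algorithm for sqrt(934).
a_0 = floor(sqrt(934)) = 30; set m_0=0, q_0=1.
Recurrence: m' = q*a - m,  q' = (d - m'^2)/q,  a' = floor((a_0 + m')/q').
  step 1: m=30, q=34, a=1
  step 2: m=4, q=27, a=1
  step 3: m=23, q=15, a=3
  step 4: m=22, q=30, a=1
  step 5: m=8, q=29, a=1
  step 6: m=21, q=17, a=3
  step 7: m=30, q=2, a=30
  step 8: m=30, q=17, a=3
  step 9: m=21, q=29, a=1
  step 10: m=8, q=30, a=1
  step 11: m=22, q=15, a=3
  step 12: m=23, q=27, a=1
  step 13: m=4, q=34, a=1
  step 14: m=30, q=1, a=60
a_14 = 2*a_0 = 60, so the period closes here.
sqrt(934) = [30; 1, 1, 3, 1, 1, 3, 30, 3, 1, 1, 3, 1, 1, 60]
Period length = 14

14


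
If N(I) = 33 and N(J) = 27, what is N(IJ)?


N(IJ) = N(I) * N(J)
= 33 * 27
= 891

891


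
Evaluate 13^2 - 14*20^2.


x^2 - d*y^2
= 13^2 - 14*20^2
= 169 - 5600
= -5431

-5431


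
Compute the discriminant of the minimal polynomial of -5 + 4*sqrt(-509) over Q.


The element -5 + 4*sqrt(-509) has minimal polynomial:
x^2 + 10*x + 8169
Discriminant = (10)^2 - 4*(8169)
= 100 - 32676
= -32576

-32576


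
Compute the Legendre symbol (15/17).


p = 17 is prime, so compute (15/17) with the reciprocity algorithm (Jacobi-symbol steps: pull out 2s via (2/n), flip via reciprocity, reduce):
  reciprocity: (15/17) -> +(17/15)
  reduce: (2/15)
  pull out 2: (2/15) = +1  (since 15 mod 8 = 7)
  (1/15) = 1
Product of signs = 1
(15/17) = 1

1


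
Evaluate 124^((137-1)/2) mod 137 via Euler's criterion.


p = 137 is prime and the exponent is (p-1)/2 = 68, so by Euler's criterion 124^68 = (124/137) = +1 or -1 mod 137.
Compute by square-and-multiply:
  68 = 64 + 4 (binary 1000100)
  Repeated squaring mod 137: 124^1 = 124, 124^2 = 32, 124^4 = 65, 124^8 = 115, 124^16 = 73, 124^32 = 123, 124^64 = 59
  124^68 = 124^64 * 124^4 = 59 * 65 mod 137
    59 * 65 = 3835 = 136 mod 137
  124^68 = 136 mod 137
Result 136 = p - 1 = -1 mod 137: 124 is a quadratic non-residue mod 137. As a residue in [0, p-1] the value is 136.
124^68 mod 137 = 136

136


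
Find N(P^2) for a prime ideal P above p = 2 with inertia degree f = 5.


N(P^a) = p^(a*f)
= 2^(2*5)
= 2^10
= 1024

1024


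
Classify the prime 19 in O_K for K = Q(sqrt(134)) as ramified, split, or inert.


K = Q(sqrt(134)). Since d mod 4 = 2, disc(K) = 536.
Check p | disc: 536 mod 19 = 4.
p does not divide disc. Compute Legendre symbol (d/p):
1^((19-1)/2) mod 19 = 1
(d/p) = 1, so p splits: (p) = P*P' with e=1, f=1, g=2.
Therefore p is split.

split


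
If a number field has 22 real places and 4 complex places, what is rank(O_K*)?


By Dirichlet's unit theorem:
rank = r1 + r2 - 1
= 22 + 4 - 1
= 25

25


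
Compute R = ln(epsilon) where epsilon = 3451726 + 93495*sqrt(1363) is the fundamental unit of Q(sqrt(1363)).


epsilon = 3451726 + 93495*sqrt(1363)
= 6.9035e+06
R = ln(6.9035e+06)
= 15.7475

15.7475


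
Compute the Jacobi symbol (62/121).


Compute (62/121) via quadratic reciprocity:
  pull out 2: (2/121) = +1  (since 121 mod 8 = 1)
  reciprocity: (31/121) -> +(121/31)
  reduce: (28/31)
  pull out 2: (2/31) = +1  (since 31 mod 8 = 7)
  pull out 2: (2/31) = +1  (since 31 mod 8 = 7)
  reciprocity: (7/31) -> -(31/7)
  reduce: (3/7)
  reciprocity: (3/7) -> -(7/3)
  reduce: (1/3)
  (1/3) = 1
Product of signs = 1

1


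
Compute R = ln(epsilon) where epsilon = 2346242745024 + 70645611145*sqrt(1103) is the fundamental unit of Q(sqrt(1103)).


epsilon = 2346242745024 + 70645611145*sqrt(1103)
= 4.6925e+12
R = ln(4.6925e+12)
= 29.1770

29.1770


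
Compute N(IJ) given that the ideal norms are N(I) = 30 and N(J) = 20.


N(IJ) = N(I) * N(J)
= 30 * 20
= 600

600


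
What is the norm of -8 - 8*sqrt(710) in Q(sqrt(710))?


N(a + b*sqrt(d)) = a^2 - d*b^2
= (-8)^2 - (710)*(-8)^2
= 64 - 45440
= -45376

-45376


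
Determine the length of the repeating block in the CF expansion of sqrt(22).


Run the CF algorithm for sqrt(22).
a_0 = floor(sqrt(22)) = 4; set m_0=0, q_0=1.
Recurrence: m' = q*a - m,  q' = (d - m'^2)/q,  a' = floor((a_0 + m')/q').
  step 1: m=4, q=6, a=1
  step 2: m=2, q=3, a=2
  step 3: m=4, q=2, a=4
  step 4: m=4, q=3, a=2
  step 5: m=2, q=6, a=1
  step 6: m=4, q=1, a=8
a_6 = 2*a_0 = 8, so the period closes here.
sqrt(22) = [4; 1, 2, 4, 2, 1, 8]
Period length = 6

6


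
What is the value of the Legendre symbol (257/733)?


p = 733 is prime, so compute (257/733) with the reciprocity algorithm (Jacobi-symbol steps: pull out 2s via (2/n), flip via reciprocity, reduce):
  reciprocity: (257/733) -> +(733/257)
  reduce: (219/257)
  reciprocity: (219/257) -> +(257/219)
  reduce: (38/219)
  pull out 2: (2/219) = -1  (since 219 mod 8 = 3)
  reciprocity: (19/219) -> -(219/19)
  reduce: (10/19)
  pull out 2: (2/19) = -1  (since 19 mod 8 = 3)
  reciprocity: (5/19) -> +(19/5)
  reduce: (4/5)
  pull out 2: (2/5) = -1  (since 5 mod 8 = 5)
  pull out 2: (2/5) = -1  (since 5 mod 8 = 5)
  (1/5) = 1
Product of signs = -1
(257/733) = -1

-1


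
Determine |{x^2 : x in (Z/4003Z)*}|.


For prime p, the number of non-zero quadratic residues is (p-1)/2.
= (4003-1)/2
= 2001

2001


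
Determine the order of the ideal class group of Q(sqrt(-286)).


K = Q(sqrt(-286)). d mod 4 = 2, so D = disc(K) = 4d = -1144
h(K) equals the number of primitive reduced positive-definite forms (a, b, c) = a*x^2 + b*x*y + c*y^2 with b^2 - 4ac = D,
where reduced means |b| <= a <= c, with b >= 0 whenever |b| = a or a = c, and primitive means gcd(a, b, c) = 1.
Reduced forces 3a^2 <= |D| = 1144, so 1 <= a <= 19; b must have the parity of D, and c = (b^2 - D)/(4a) must be an integer >= a.
Enumerate a = 1..19, b in [-a, a]:
  a=1: (1, 0, 286)  [1]
  a=2: (2, 0, 143)  [1]
  a=3..4: none
  a=5: (5, -4, 58), (5, 4, 58)  [2]
  a=6: none
  a=7: (7, -2, 41), (7, 2, 41)  [2]
  a=8..9: none
  a=10: (10, -4, 29), (10, 4, 29)  [2]
  a=11: (11, 0, 26)  [1]
  a=12: none
  a=13: (13, 0, 22)  [1]
  a=14: (14, -12, 23), (14, 12, 23)  [2]
  a=15..19: none
Total reduced forms: 1 + 1 + 2 + 2 + 2 + 1 + 1 + 2 = 12
h = 12

12


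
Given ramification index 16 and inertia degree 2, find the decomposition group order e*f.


|D_P| = e * f
= 16 * 2
= 32

32


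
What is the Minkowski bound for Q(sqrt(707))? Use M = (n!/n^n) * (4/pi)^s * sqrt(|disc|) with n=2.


d = 707, d mod 4 = 3, so disc(K) = 4d = 2828; |disc(K)| = 2828
Real quadratic field, so n = 2, s = r2 = 0, r1 = 2
M = (n!/n^n) * (4/pi)^s * sqrt(|disc(K)|) = (2!/2^2) * (4/pi)^0 * sqrt(2828)
= 0.5 * 1.000000 * 53.178943
= 26.5895

26.5895


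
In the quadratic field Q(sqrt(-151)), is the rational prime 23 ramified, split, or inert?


K = Q(sqrt(-151)). Since d mod 4 = 1, disc(K) = -151.
Check p | disc: -151 mod 23 = 10.
p does not divide disc. Compute Legendre symbol (d/p):
10^((23-1)/2) mod 23 = -1
(d/p) = -1, so p is inert: (p) stays prime with e=1, f=2, g=1.
Therefore p is inert.

inert


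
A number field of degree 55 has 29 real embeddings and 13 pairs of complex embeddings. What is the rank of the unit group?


By Dirichlet's unit theorem:
rank = r1 + r2 - 1
= 29 + 13 - 1
= 41

41


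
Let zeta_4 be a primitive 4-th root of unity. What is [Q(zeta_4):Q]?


The degree equals Euler's totient phi(4).
4 = 2^2
phi(4) = 2

2


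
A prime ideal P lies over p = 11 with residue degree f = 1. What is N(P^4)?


N(P^a) = p^(a*f)
= 11^(4*1)
= 11^4
= 14641

14641


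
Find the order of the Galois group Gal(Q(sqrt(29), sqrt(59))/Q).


The 2 square roots of distinct primes are multiplicatively independent over Q,
so [K:Q] = 2^2 and Gal(K/Q) is isomorphic to (Z/2Z)^2.
|Gal| = 2^2 = 4

4


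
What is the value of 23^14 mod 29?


p = 29 is prime and the exponent is (p-1)/2 = 14, so by Euler's criterion 23^14 = (23/29) = +1 or -1 mod 29.
Compute by square-and-multiply:
  14 = 8 + 4 + 2 (binary 1110)
  Repeated squaring mod 29: 23^1 = 23, 23^2 = 7, 23^4 = 20, 23^8 = 23
  23^14 = 23^8 * 23^4 * 23^2 = 23 * 20 * 7 mod 29
    23 * 20 = 460 = 25 mod 29
    25 * 7 = 175 = 1 mod 29
  23^14 = 1 mod 29
Result 1: 23 is a quadratic residue mod 29.
23^14 mod 29 = 1

1


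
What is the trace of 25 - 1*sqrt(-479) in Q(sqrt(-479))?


Tr(a + b*sqrt(d)) = (a + b*sqrt(d)) + (a - b*sqrt(d)) = 2a
= 2 * (25)
= 50

50


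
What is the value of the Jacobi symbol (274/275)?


Compute (274/275) via quadratic reciprocity:
  pull out 2: (2/275) = -1  (since 275 mod 8 = 3)
  reciprocity: (137/275) -> +(275/137)
  reduce: (1/137)
  (1/137) = 1
Product of signs = -1

-1


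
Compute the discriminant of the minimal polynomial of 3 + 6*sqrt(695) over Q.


The element 3 + 6*sqrt(695) has minimal polynomial:
x^2 - 6*x - 25011
Discriminant = (-6)^2 - 4*(-25011)
= 36 + 100044
= 100080

100080


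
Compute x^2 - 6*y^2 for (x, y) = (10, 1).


x^2 - d*y^2
= 10^2 - 6*1^2
= 100 - 6
= 94

94


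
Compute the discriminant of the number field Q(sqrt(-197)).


For K = Q(sqrt(d)) with d squarefree: disc(K) = d if d = 1 mod 4, and disc(K) = 4d if d = 2 or 3 mod 4.
Here d = -197, and d mod 4 = 3.
d = 3 mod 4, not 1 (O_K = Z[sqrt(d)]), so disc(K) = 4d = 4 * (-197) = -788

-788


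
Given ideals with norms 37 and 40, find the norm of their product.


N(IJ) = N(I) * N(J)
= 37 * 40
= 1480

1480


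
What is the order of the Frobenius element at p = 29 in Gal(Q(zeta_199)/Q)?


The Frobenius at p in Gal(Q(zeta_n)/Q) = (Z/nZ)* is the class of p, so its order is ord_199(29), the smallest k >= 1 with 29^k = 1 mod 199.
n = 199 = 199, phi(199) = 198; the order divides phi(n).
Divisors of 198: 1, 2, 3, 6, 9, 11, 18, 22, 33, 66, 99, 198
Repeated squaring mod 199: 29^1 = 29, 29^2 = 45, 29^4 = 35, 29^8 = 31, 29^16 = 165, 29^32 = 161, 29^64 = 51, 29^128 = 14
Test divisors in increasing order:
  k=1: 29^1 = 29 mod 199
  k=2: 29^2 = 45 mod 199
  k=3: 29^3 = 45 * 29 = 111 mod 199
  k=6: 29^6 = 35 * 45 = 182 mod 199
  k=9: 29^9 = 31 * 29 = 103 mod 199
  k=11: 29^11 = 31 * 45 * 29 = 58 mod 199
  k=18: 29^18 = 165 * 45 = 62 mod 199
  k=22: 29^22 = 165 * 35 * 45 = 180 mod 199
  k=33: 29^33 = 161 * 29 = 92 mod 199
  k=66: 29^66 = 51 * 45 = 106 mod 199
  k=99: 29^99 = 51 * 161 * 45 * 29 = 1 mod 199  <- first divisor giving 1
Order = 99

99


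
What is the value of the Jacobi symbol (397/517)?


Compute (397/517) via quadratic reciprocity:
  reciprocity: (397/517) -> +(517/397)
  reduce: (120/397)
  pull out 2: (2/397) = -1  (since 397 mod 8 = 5)
  pull out 2: (2/397) = -1  (since 397 mod 8 = 5)
  pull out 2: (2/397) = -1  (since 397 mod 8 = 5)
  reciprocity: (15/397) -> +(397/15)
  reduce: (7/15)
  reciprocity: (7/15) -> -(15/7)
  reduce: (1/7)
  (1/7) = 1
Product of signs = 1

1


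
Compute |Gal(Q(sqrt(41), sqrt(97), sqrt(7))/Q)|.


The 3 square roots of distinct primes are multiplicatively independent over Q,
so [K:Q] = 2^3 and Gal(K/Q) is isomorphic to (Z/2Z)^3.
|Gal| = 2^3 = 8

8


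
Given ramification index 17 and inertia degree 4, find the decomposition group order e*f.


|D_P| = e * f
= 17 * 4
= 68

68


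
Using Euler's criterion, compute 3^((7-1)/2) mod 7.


p = 7 is prime and the exponent is (p-1)/2 = 3, so by Euler's criterion 3^3 = (3/7) = +1 or -1 mod 7.
Compute by square-and-multiply:
  3 = 2 + 1 (binary 11)
  Repeated squaring mod 7: 3^1 = 3, 3^2 = 2
  3^3 = 3^2 * 3^1 = 2 * 3 mod 7
    2 * 3 = 6 = 6 mod 7
  3^3 = 6 mod 7
Result 6 = p - 1 = -1 mod 7: 3 is a quadratic non-residue mod 7. As a residue in [0, p-1] the value is 6.
3^3 mod 7 = 6

6


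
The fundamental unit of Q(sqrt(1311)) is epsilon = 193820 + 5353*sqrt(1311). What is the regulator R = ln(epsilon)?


epsilon = 193820 + 5353*sqrt(1311)
= 387640.0000
R = ln(387640.0000)
= 12.8678

12.8678


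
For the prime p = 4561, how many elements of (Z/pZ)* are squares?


For prime p, the number of non-zero quadratic residues is (p-1)/2.
= (4561-1)/2
= 2280

2280


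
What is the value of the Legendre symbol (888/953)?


p = 953 is prime, so compute (888/953) with the reciprocity algorithm (Jacobi-symbol steps: pull out 2s via (2/n), flip via reciprocity, reduce):
  pull out 2: (2/953) = +1  (since 953 mod 8 = 1)
  pull out 2: (2/953) = +1  (since 953 mod 8 = 1)
  pull out 2: (2/953) = +1  (since 953 mod 8 = 1)
  reciprocity: (111/953) -> +(953/111)
  reduce: (65/111)
  reciprocity: (65/111) -> +(111/65)
  reduce: (46/65)
  pull out 2: (2/65) = +1  (since 65 mod 8 = 1)
  reciprocity: (23/65) -> +(65/23)
  reduce: (19/23)
  reciprocity: (19/23) -> -(23/19)
  reduce: (4/19)
  pull out 2: (2/19) = -1  (since 19 mod 8 = 3)
  pull out 2: (2/19) = -1  (since 19 mod 8 = 3)
  (1/19) = 1
Product of signs = -1
(888/953) = -1

-1


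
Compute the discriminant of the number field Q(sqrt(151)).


For K = Q(sqrt(d)) with d squarefree: disc(K) = d if d = 1 mod 4, and disc(K) = 4d if d = 2 or 3 mod 4.
Here d = 151, and d mod 4 = 3.
d = 3 mod 4, not 1 (O_K = Z[sqrt(d)]), so disc(K) = 4d = 4 * (151) = 604

604


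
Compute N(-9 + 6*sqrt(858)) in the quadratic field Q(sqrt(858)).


N(a + b*sqrt(d)) = a^2 - d*b^2
= (-9)^2 - (858)*(6)^2
= 81 - 30888
= -30807

-30807


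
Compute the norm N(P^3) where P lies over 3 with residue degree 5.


N(P^a) = p^(a*f)
= 3^(3*5)
= 3^15
= 14348907

14348907


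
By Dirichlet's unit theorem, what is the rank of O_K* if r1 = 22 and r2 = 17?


By Dirichlet's unit theorem:
rank = r1 + r2 - 1
= 22 + 17 - 1
= 38

38


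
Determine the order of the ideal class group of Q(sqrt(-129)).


K = Q(sqrt(-129)). d mod 4 = 3, so D = disc(K) = 4d = -516
h(K) equals the number of primitive reduced positive-definite forms (a, b, c) = a*x^2 + b*x*y + c*y^2 with b^2 - 4ac = D,
where reduced means |b| <= a <= c, with b >= 0 whenever |b| = a or a = c, and primitive means gcd(a, b, c) = 1.
Reduced forces 3a^2 <= |D| = 516, so 1 <= a <= 13; b must have the parity of D, and c = (b^2 - D)/(4a) must be an integer >= a.
Enumerate a = 1..13, b in [-a, a]:
  a=1: (1, 0, 129)  [1]
  a=2: (2, 2, 65)  [1]
  a=3: (3, 0, 43)  [1]
  a=4: none
  a=5: (5, -2, 26), (5, 2, 26)  [2]
  a=6: (6, 6, 23)  [1]
  a=7: (7, -4, 19), (7, 4, 19)  [2]
  a=8..9: none
  a=10: (10, -2, 13), (10, 2, 13)  [2]
  a=11: (11, -10, 14), (11, 10, 14)  [2]
  a=12..13: none
Total reduced forms: 1 + 1 + 1 + 2 + 1 + 2 + 2 + 2 = 12
h = 12

12
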